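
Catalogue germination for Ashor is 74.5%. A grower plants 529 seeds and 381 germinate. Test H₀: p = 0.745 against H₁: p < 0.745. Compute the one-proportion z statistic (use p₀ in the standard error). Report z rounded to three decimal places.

p̂ = 381/529 = 0.72023.
Standard error under H₀: √(0.745×0.255/529) = 0.01895.
z = (0.72023 − 0.745)/0.01895 = -0.02477/0.01895 = -1.307.
p-value = P(Z < -1.307) ≈ 0.0956.

z = -1.307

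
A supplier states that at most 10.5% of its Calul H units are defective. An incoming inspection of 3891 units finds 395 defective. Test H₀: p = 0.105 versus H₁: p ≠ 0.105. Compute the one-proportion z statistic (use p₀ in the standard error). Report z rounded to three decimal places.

p̂ = 395/3891 ≈ 0.10152.
Standard error under H₀: √(0.105×0.895/3891) = 0.00491.
z = (0.10152 − 0.105)/0.00491 = -0.00348/0.00491 = -0.709.

z = -0.709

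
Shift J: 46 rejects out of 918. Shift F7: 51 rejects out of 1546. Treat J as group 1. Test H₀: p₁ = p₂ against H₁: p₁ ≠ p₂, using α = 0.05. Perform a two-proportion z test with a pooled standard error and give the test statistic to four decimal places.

z = 2.1129

p̂₁ = 46/918 = 0.050109, p̂₂ = 51/1546 = 0.032988.
Pooled p̂ = (46+51)/(918+1546) = 97/2464 = 0.039367.
SE = √(p̂(1−p̂)(1/n₁+1/n₂)) = √(0.039367·0.960633·0.00173616) = √(6.56564e-05) = 0.008103.
z = (0.050109 − 0.032988)/0.008103 = 0.017121/0.008103 = 2.1129.
Two-sided p-value ≈ 2·Φ(−2.113) = 0.0346, so at α = 0.05 we reject H₀.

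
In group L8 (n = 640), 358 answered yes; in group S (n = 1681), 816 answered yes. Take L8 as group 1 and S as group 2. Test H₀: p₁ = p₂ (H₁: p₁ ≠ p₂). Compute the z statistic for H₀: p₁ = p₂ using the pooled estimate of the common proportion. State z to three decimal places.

z = 3.184

p̂₁ = 358/640 = 0.55937, p̂₂ = 816/1681 = 0.48543.
Pooled p̂ = (358+816)/(640+1681) = 1174/2321 = 0.50582.
SE = √(p̂(1−p̂)(1/n₁+1/n₂)) = √(0.50582·0.49418·0.00215738) = √(0.000539273) = 0.02322.
z = (0.55937 − 0.48543)/0.02322 = 0.07394/0.02322 = 3.184.
Two-sided p-value ≈ 2·Φ(−3.184) = 0.0015.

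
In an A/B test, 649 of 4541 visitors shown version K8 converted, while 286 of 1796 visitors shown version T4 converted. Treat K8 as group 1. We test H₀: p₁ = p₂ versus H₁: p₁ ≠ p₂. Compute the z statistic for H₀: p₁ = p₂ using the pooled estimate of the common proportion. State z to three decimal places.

z = -1.651

p̂₁ = 649/4541 = 0.142920, p̂₂ = 286/1796 = 0.159243.
Pooled p̂ = (649+286)/(4541+1796) = 935/6337 = 0.147546.
SE = √(0.125776 × 0.000777009) = 0.009886.
z = (0.142920 − 0.159243)/0.009886 = -0.016323/0.009886 = -1.651.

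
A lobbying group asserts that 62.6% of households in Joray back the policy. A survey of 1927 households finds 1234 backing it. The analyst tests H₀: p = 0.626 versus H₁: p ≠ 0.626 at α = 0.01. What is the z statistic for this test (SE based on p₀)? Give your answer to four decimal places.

z = 1.3040

p̂ = 1234/1927 ≈ 0.640374.
SE = √(p₀(1−p₀)/n) = √(0.23412/1927) = 0.011023.
z = (0.640374 − 0.626)/0.011023 = 0.014374/0.011023 = 1.3040.
p-value = 2·P(Z > 1.304) ≈ 0.1922. With α = 0.01, fail to reject H₀.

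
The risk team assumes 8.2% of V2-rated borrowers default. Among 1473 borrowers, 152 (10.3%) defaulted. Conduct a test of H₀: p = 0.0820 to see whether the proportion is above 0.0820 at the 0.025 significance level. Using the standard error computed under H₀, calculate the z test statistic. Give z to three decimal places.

z = 2.964

p̂ = 152/1473 = 0.10319.
Standard error under H₀: √(0.082×0.918/1473) = 0.00715.
z = (0.10319 − 0.082)/0.00715 = 0.02119/0.00715 = 2.964.
p-value = P(Z > 2.964) ≈ 0.0015; since p < α = 0.025, reject H₀.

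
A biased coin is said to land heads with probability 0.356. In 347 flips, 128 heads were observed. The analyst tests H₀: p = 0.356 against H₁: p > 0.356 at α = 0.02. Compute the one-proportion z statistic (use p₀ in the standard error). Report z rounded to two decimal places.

p̂ = 128/347 ≈ 0.3689.
SE = √(p₀(1−p₀)/n) = √(0.22926/347) = 0.0257.
z = (0.3689 − 0.356)/0.0257 = 0.0129/0.0257 = 0.50.
p-value = P(Z > 0.501) ≈ 0.3082. With α = 0.02, fail to reject H₀.

z = 0.50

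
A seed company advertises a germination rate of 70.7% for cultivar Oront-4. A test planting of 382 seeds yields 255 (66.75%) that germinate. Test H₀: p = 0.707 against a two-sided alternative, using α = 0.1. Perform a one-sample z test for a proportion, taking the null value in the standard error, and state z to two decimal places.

p̂ = 255/382 = 0.66754.
Standard error under H₀: √(0.707×0.293/382) = 0.02329.
z = (0.66754 − 0.707)/0.02329 = -0.03946/0.02329 = -1.69.
Two-sided p-value ≈ 2·Φ(−1.695) = 0.0902. With α = 0.1, reject H₀.

z = -1.69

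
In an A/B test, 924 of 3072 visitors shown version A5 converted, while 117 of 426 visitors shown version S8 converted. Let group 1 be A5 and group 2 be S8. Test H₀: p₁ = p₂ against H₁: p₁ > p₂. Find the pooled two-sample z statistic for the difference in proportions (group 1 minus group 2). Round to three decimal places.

p̂₁ = 924/3072 = 0.300781, p̂₂ = 117/426 = 0.274648.
Pooled p̂ = (924+117)/(3072+426) = 1041/3498 = 0.297599.
SE = √(0.209034 × 0.00267294) = 0.023638.
z = (0.300781 − 0.274648)/0.023638 = 0.026133/0.023638 = 1.106.
p-value = P(Z > 1.106) ≈ 0.1345.

z = 1.106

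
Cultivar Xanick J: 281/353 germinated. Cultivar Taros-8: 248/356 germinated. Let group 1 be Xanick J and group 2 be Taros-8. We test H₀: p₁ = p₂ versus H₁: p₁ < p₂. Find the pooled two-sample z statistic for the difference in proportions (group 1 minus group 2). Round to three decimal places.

z = 3.041

p̂₁ = 281/353 = 0.79603, p̂₂ = 248/356 = 0.69663.
Pooled p̂ = (281+248)/(353+356) = 529/709 = 0.74612.
SE = √(p̂(1−p̂)(1/n₁+1/n₂)) = √(0.74612·0.25388·0.00564185) = √(0.0010687) = 0.03269.
z = (0.79603 − 0.69663)/0.03269 = 0.09940/0.03269 = 3.041.
p-value = P(Z < 3.041) ≈ 0.9988.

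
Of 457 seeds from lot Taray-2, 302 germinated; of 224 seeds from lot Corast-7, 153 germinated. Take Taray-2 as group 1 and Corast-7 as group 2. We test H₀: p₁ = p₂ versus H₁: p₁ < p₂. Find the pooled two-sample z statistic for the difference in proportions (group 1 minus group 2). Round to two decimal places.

p̂₁ = 302/457 = 0.6608, p̂₂ = 153/224 = 0.6830.
Pooled p̂ = (302+153)/(457+224) = 455/681 = 0.6681.
SE = √(p̂(1−p̂)(1/n₁+1/n₂)) = √(0.6681·0.3319·0.00665247) = √(0.00147506) = 0.0384.
z = (0.6608 − 0.6830)/0.0384 = -0.0222/0.0384 = -0.58.
p-value = P(Z < -0.578) ≈ 0.2816.

z = -0.58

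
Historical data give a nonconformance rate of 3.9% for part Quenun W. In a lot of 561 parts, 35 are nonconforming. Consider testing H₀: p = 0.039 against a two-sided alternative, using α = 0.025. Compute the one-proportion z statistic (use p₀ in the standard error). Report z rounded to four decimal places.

z = 2.8615

p̂ = 35/561 ≈ 0.0623886.
SE = √(p₀(1−p₀)/n) = √(0.037479/561) = 0.0081736.
z = (0.0623886 − 0.039)/0.0081736 = 0.0233886/0.0081736 = 2.8615.
p-value = 2·P(Z > 2.861) ≈ 0.0042; since p < α = 0.025, reject H₀.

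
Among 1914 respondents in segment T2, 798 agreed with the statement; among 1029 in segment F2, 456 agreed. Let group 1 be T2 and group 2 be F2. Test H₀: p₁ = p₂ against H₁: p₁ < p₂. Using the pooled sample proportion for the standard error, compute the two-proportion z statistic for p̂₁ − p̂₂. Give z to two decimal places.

z = -1.37

p̂₁ = 798/1914 = 0.4169, p̂₂ = 456/1029 = 0.4431.
Pooled p̂ = (798+456)/(1914+1029) = 1254/2943 = 0.4261.
SE = √(p̂(1−p̂)(1/n₁+1/n₂)) = √(0.4261·0.5739·0.00149428) = √(0.000365409) = 0.0191.
z = (0.4169 − 0.4431)/0.0191 = -0.0262/0.0191 = -1.37.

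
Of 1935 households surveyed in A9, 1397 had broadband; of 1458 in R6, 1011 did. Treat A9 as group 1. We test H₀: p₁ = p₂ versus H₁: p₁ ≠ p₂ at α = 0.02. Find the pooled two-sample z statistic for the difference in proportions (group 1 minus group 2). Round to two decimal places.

p̂₁ = 1397/1935 ≈ 0.72196, p̂₂ = 1011/1458 ≈ 0.69342.
Pooled p̂ = (1397+1011)/(1935+1458) = 2408/3393 = 0.70970.
SE = √(p̂(1−p̂)(1/n₁+1/n₂)) = √(0.70970·0.29030·0.00120267) = √(0.000247782) = 0.01574.
z = (0.72196 − 0.69342)/0.01574 = 0.02854/0.01574 = 1.81.
Two-sided p-value ≈ 2·Φ(−1.814) = 0.0697; since p > α = 0.02, fail to reject H₀.

z = 1.81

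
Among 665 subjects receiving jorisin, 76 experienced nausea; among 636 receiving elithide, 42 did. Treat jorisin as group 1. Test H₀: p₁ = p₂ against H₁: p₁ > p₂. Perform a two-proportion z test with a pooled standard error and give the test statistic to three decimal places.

z = 3.029

p̂₁ = 76/665 ≈ 0.11429, p̂₂ = 42/636 ≈ 0.06604.
Pooled p̂ = (76+42)/(665+636) = 118/1301 = 0.09070.
SE = √(p̂(1−p̂)(1/n₁+1/n₂)) = √(0.09070·0.90930·0.00307609) = √(0.000253694) = 0.01593.
z = (0.11429 − 0.06604)/0.01593 = 0.04825/0.01593 = 3.029.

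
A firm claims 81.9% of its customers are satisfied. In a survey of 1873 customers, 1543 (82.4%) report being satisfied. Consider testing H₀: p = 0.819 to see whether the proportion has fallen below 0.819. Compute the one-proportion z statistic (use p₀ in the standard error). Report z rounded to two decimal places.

z = 0.54

p̂ = 1543/1873 ≈ 0.8238.
Standard error under H₀: √(0.819×0.181/1873) = 0.0089.
z = (0.8238 − 0.819)/0.0089 = 0.0048/0.0089 = 0.54.
p-value = P(Z < 0.541) ≈ 0.7057.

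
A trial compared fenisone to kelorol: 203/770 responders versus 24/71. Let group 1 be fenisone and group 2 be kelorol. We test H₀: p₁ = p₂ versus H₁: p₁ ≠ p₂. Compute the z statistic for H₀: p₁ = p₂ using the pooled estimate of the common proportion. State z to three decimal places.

p̂₁ = 203/770 = 0.26364, p̂₂ = 24/71 = 0.33803.
Pooled p̂ = (203+24)/(770+71) = 227/841 = 0.26992.
SE = √(0.197062 × 0.0153832) = 0.05506.
z = (0.26364 − 0.33803)/0.05506 = -0.07439/0.05506 = -1.351.
Two-sided p-value ≈ 2·Φ(−1.351) = 0.1767.

z = -1.351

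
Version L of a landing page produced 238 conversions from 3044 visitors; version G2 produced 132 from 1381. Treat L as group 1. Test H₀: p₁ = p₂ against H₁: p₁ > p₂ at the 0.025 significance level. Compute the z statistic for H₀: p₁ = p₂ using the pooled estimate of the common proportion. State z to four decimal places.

z = -1.9370

p̂₁ = 238/3044 ≈ 0.078187, p̂₂ = 132/1381 ≈ 0.095583.
Pooled p̂ = (238+132)/(3044+1381) = 370/4425 = 0.083616.
SE = √(0.0766242 × 0.00105263) = 0.008981.
z = (0.078187 − 0.095583)/0.008981 = -0.017396/0.008981 = -1.9370.
p-value = P(Z > -1.937) ≈ 0.9736. With α = 0.025, fail to reject H₀.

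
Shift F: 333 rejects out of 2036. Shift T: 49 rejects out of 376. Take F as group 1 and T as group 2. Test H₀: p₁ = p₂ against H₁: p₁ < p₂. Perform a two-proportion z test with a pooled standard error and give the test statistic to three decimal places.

z = 1.622

p̂₁ = 333/2036 = 0.16356, p̂₂ = 49/376 = 0.13032.
Pooled p̂ = (333+49)/(2036+376) = 382/2412 = 0.15837.
SE = √(p̂(1−p̂)(1/n₁+1/n₂)) = √(0.15837·0.84163·0.00315073) = √(0.000419968) = 0.02049.
z = (0.16356 − 0.13032)/0.02049 = 0.03324/0.02049 = 1.622.
p-value = P(Z < 1.622) ≈ 0.9476.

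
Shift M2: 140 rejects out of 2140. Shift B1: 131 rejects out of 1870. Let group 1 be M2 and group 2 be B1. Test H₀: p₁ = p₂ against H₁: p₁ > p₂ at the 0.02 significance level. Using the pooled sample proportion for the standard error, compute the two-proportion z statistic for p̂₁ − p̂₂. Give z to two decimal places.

p̂₁ = 140/2140 = 0.06542, p̂₂ = 131/1870 = 0.07005.
Pooled p̂ = (140+131)/(2140+1870) = 271/4010 = 0.06758.
SE = √(0.0630138 × 0.00100205) = 0.00795.
z = (0.06542 − 0.07005)/0.00795 = -0.00463/0.00795 = -0.58.
p-value = P(Z > -0.583) ≈ 0.7201; since p > α = 0.02, fail to reject H₀.

z = -0.58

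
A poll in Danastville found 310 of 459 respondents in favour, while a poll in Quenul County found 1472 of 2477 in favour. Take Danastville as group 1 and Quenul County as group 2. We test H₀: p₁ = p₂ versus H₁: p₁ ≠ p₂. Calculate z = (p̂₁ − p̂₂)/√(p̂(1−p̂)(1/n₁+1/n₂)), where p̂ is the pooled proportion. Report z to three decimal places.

z = 3.268

p̂₁ = 310/459 = 0.67538, p̂₂ = 1472/2477 = 0.59427.
Pooled p̂ = (310+1472)/(459+2477) = 1782/2936 = 0.60695.
SE = √(0.238562 × 0.00258236) = 0.02482.
z = (0.67538 − 0.59427)/0.02482 = 0.08111/0.02482 = 3.268.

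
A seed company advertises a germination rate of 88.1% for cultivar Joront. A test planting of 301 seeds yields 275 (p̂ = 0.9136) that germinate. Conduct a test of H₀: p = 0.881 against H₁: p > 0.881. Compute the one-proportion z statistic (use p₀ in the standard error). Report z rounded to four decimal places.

z = 1.7479

p̂ = 275/301 ≈ 0.913621.
SE = √(p₀(1−p₀)/n) = √(0.10484/301) = 0.018663.
z = (0.913621 − 0.881)/0.018663 = 0.032621/0.018663 = 1.7479.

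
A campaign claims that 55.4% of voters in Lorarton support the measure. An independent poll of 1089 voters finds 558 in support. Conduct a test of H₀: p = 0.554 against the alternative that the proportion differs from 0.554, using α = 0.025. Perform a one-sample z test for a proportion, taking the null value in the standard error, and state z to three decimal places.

z = -2.762

p̂ = 558/1089 ≈ 0.51240.
Standard error under H₀: √(0.554×0.446/1089) = 0.01506.
z = (0.51240 − 0.554)/0.01506 = -0.04160/0.01506 = -2.762.
p-value = 2·P(Z > 2.762) ≈ 0.0057. With α = 0.025, reject H₀.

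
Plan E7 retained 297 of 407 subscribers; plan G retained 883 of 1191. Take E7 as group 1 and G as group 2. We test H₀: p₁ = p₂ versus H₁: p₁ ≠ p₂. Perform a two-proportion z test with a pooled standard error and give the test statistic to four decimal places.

p̂₁ = 297/407 ≈ 0.729730, p̂₂ = 883/1191 ≈ 0.741394.
Pooled p̂ = (297+883)/(407+1191) = 1180/1598 = 0.738423.
SE = √(0.193154 × 0.00329663) = 0.025234.
z = (0.729730 − 0.741394)/0.025234 = -0.011664/0.025234 = -0.4622.
p-value = 2·P(Z > 0.462) ≈ 0.6439.

z = -0.4622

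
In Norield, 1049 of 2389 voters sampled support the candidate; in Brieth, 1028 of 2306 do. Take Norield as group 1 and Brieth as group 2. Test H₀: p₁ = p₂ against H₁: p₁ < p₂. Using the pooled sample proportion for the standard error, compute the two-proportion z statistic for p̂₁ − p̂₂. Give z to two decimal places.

p̂₁ = 1049/2389 = 0.4391, p̂₂ = 1028/2306 = 0.4458.
Pooled p̂ = (1049+1028)/(2389+2306) = 2077/4695 = 0.4424.
SE = √(0.246681 × 0.000852237) = 0.0145.
z = (0.4391 − 0.4458)/0.0145 = -0.0067/0.0145 = -0.46.
p-value = P(Z < -0.462) ≈ 0.3221.

z = -0.46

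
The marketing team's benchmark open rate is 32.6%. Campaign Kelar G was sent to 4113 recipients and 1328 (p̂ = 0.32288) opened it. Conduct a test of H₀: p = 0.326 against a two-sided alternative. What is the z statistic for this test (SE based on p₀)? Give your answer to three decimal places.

z = -0.427

p̂ = 1328/4113 ≈ 0.32288.
SE = √(p₀(1−p₀)/n) = √(0.21972/4113) = 0.00731.
z = (0.32288 − 0.326)/0.00731 = -0.00312/0.00731 = -0.427.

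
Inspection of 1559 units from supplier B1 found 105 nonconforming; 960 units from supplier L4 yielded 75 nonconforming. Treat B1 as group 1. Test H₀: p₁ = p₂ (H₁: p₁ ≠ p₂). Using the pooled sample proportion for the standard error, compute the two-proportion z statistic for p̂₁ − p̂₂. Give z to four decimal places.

z = -1.0195

p̂₁ = 105/1559 = 0.067351, p̂₂ = 75/960 = 0.078125.
Pooled p̂ = (105+75)/(1559+960) = 180/2519 = 0.071457.
SE = √(0.0663508 × 0.0016831) = 0.010568.
z = (0.067351 − 0.078125)/0.010568 = -0.010774/0.010568 = -1.0195.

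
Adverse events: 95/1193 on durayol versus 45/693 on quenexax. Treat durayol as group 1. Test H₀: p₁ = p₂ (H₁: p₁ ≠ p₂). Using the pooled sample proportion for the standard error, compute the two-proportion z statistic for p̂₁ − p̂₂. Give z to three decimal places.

p̂₁ = 95/1193 = 0.079631, p̂₂ = 45/693 = 0.064935.
Pooled p̂ = (95+45)/(1193+693) = 140/1886 = 0.074231.
SE = √(p̂(1−p̂)(1/n₁+1/n₂)) = √(0.074231·0.925769·0.00228122) = √(0.000156768) = 0.012521.
z = (0.079631 − 0.064935)/0.012521 = 0.014696/0.012521 = 1.174.

z = 1.174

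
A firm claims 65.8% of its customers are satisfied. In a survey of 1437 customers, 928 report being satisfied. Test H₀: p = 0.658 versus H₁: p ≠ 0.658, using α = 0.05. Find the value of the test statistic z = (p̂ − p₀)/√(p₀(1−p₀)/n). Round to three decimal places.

z = -0.976

p̂ = 928/1437 = 0.64579.
SE = √(p₀(1−p₀)/n) = √(0.22504/1437) = 0.01251.
z = (0.64579 − 0.658)/0.01251 = -0.01221/0.01251 = -0.976.
Two-sided p-value ≈ 2·Φ(−0.976) = 0.3292. With α = 0.05, fail to reject H₀.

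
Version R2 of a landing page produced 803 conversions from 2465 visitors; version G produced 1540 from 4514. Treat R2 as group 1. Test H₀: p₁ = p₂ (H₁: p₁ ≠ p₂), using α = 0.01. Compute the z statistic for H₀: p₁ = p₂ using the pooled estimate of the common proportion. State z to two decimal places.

p̂₁ = 803/2465 ≈ 0.32576, p̂₂ = 1540/4514 ≈ 0.34116.
Pooled p̂ = (803+1540)/(2465+4514) = 2343/6979 = 0.33572.
SE = √(p̂(1−p̂)(1/n₁+1/n₂)) = √(0.33572·0.66428·0.000627213) = √(0.000139876) = 0.01183.
z = (0.32576 − 0.34116)/0.01183 = -0.01540/0.01183 = -1.30.
p-value = 2·P(Z > 1.302) ≈ 0.1929. With α = 0.01, fail to reject H₀.

z = -1.30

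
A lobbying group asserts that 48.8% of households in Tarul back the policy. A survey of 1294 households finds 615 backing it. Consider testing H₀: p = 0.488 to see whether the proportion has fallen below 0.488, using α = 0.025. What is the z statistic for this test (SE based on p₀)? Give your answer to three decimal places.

p̂ = 615/1294 ≈ 0.47527.
Under H₀, SE = √(0.488·0.512/1294) = √(0.000193088) = 0.01390.
z = (0.47527 − 0.488)/0.01390 = -0.01273/0.01390 = -0.916.
p-value = P(Z < -0.916) ≈ 0.1798. With α = 0.025, fail to reject H₀.

z = -0.916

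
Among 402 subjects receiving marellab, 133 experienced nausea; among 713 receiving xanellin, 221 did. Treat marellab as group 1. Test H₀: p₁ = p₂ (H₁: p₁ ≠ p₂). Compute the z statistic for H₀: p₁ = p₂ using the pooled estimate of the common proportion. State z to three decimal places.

p̂₁ = 133/402 ≈ 0.330846, p̂₂ = 221/713 ≈ 0.309958.
Pooled p̂ = (133+221)/(402+713) = 354/1115 = 0.317489.
SE = √(p̂(1−p̂)(1/n₁+1/n₂)) = √(0.317489·0.682511·0.00389009) = √(0.000842942) = 0.029033.
z = (0.330846 − 0.309958)/0.029033 = 0.020888/0.029033 = 0.719.

z = 0.719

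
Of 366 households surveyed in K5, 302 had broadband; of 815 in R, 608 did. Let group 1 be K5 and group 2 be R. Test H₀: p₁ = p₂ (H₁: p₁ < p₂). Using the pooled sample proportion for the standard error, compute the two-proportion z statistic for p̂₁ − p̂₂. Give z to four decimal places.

z = 2.9905

p̂₁ = 302/366 ≈ 0.8251366, p̂₂ = 608/815 ≈ 0.7460123.
Pooled p̂ = (302+608)/(366+815) = 910/1181 = 0.7705334.
SE = √(p̂(1−p̂)(1/n₁+1/n₂)) = √(0.7705334·0.2294666·0.00395923) = √(0.000700039) = 0.0264582.
z = (0.8251366 − 0.7460123)/0.0264582 = 0.0791243/0.0264582 = 2.9905.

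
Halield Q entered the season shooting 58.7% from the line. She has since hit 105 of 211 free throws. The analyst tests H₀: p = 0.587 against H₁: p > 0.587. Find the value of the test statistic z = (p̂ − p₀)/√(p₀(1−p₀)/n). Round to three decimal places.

z = -2.637

p̂ = 105/211 = 0.497630.
Standard error under H₀: √(0.587×0.413/211) = 0.033896.
z = (0.497630 − 0.587)/0.033896 = -0.089370/0.033896 = -2.637.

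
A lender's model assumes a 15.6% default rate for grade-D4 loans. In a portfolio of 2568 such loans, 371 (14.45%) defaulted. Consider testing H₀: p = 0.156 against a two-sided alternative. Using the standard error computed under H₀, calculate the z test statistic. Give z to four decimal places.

p̂ = 371/2568 = 0.1444704.
SE = √(p₀(1−p₀)/n) = √(0.13166/2568) = 0.0071604.
z = (0.1444704 − 0.156)/0.0071604 = -0.0115296/0.0071604 = -1.6102.

z = -1.6102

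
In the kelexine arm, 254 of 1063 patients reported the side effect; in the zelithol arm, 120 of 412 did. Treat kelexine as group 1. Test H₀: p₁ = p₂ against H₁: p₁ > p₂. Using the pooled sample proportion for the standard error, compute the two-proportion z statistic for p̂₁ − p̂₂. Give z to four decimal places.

z = -2.0721

p̂₁ = 254/1063 ≈ 0.2389464, p̂₂ = 120/412 ≈ 0.2912621.
Pooled p̂ = (254+120)/(1063+412) = 374/1475 = 0.2535593.
SE = √(p̂(1−p̂)(1/n₁+1/n₂)) = √(0.2535593·0.7464407·0.00336792) = √(0.000637436) = 0.0252475.
z = (0.2389464 − 0.2912621)/0.0252475 = -0.0523157/0.0252475 = -2.0721.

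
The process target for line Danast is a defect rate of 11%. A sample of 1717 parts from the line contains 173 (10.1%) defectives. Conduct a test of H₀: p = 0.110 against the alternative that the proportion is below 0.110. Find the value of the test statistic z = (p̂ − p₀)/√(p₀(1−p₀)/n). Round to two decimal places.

p̂ = 173/1717 = 0.10076.
Under H₀, SE = √(0.11·0.89/1717) = √(5.70181e-05) = 0.00755.
z = (0.10076 − 0.11)/0.00755 = -0.00924/0.00755 = -1.22.

z = -1.22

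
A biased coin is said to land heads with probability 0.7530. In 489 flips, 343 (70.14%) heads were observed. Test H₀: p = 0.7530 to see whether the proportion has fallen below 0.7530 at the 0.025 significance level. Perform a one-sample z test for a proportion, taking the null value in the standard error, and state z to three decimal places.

z = -2.644

p̂ = 343/489 ≈ 0.701431.
Standard error under H₀: √(0.753×0.247/489) = 0.019503.
z = (0.701431 − 0.753)/0.019503 = -0.051569/0.019503 = -2.644.
p-value = P(Z < -2.644) ≈ 0.0041, so at α = 0.025 we reject H₀.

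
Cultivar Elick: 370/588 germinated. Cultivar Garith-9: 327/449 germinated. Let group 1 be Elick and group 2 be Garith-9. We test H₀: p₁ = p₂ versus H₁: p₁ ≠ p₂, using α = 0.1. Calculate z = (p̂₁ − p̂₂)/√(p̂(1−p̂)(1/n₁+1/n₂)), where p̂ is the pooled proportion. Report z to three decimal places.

z = -3.366

p̂₁ = 370/588 ≈ 0.62925, p̂₂ = 327/449 ≈ 0.72829.
Pooled p̂ = (370+327)/(588+449) = 697/1037 = 0.67213.
SE = √(p̂(1−p̂)(1/n₁+1/n₂)) = √(0.67213·0.32787·0.00392785) = √(0.000865584) = 0.02942.
z = (0.62925 − 0.72829)/0.02942 = -0.09904/0.02942 = -3.366.
p-value = 2·P(Z > 3.366) ≈ 0.0008, so at α = 0.1 we reject H₀.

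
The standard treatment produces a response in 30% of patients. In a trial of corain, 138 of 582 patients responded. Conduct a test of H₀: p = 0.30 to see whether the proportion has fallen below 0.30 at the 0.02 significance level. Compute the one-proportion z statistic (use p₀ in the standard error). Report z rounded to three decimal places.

z = -3.311

p̂ = 138/582 ≈ 0.237113.
Under H₀, SE = √(0.3·0.7/582) = √(0.000360825) = 0.018995.
z = (0.237113 − 0.3)/0.018995 = -0.062887/0.018995 = -3.311.
p-value = P(Z < -3.311) ≈ 0.0005. With α = 0.02, reject H₀.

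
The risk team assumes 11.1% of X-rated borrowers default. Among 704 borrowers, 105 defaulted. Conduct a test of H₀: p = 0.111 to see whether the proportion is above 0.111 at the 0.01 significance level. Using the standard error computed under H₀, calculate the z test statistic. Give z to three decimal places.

z = 3.222

p̂ = 105/704 ≈ 0.14915.
Standard error under H₀: √(0.111×0.889/704) = 0.01184.
z = (0.14915 − 0.111)/0.01184 = 0.03815/0.01184 = 3.222.
p-value = P(Z > 3.222) ≈ 0.0006. With α = 0.01, reject H₀.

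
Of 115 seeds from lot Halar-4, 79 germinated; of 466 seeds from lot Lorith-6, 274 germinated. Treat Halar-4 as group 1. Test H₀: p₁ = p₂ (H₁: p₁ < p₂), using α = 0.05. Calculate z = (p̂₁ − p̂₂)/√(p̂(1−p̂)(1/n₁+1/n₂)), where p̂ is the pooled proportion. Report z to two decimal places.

p̂₁ = 79/115 ≈ 0.6870, p̂₂ = 274/466 ≈ 0.5880.
Pooled p̂ = (79+274)/(115+466) = 353/581 = 0.6076.
SE = √(0.238428 × 0.0108416) = 0.0508.
z = (0.6870 − 0.5880)/0.0508 = 0.0990/0.0508 = 1.95.
p-value = P(Z < 1.947) ≈ 0.9742. With α = 0.05, fail to reject H₀.

z = 1.95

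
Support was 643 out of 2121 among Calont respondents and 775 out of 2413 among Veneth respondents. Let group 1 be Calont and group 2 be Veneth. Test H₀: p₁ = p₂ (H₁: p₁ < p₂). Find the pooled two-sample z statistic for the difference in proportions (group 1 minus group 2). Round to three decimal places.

z = -1.306

p̂₁ = 643/2121 ≈ 0.30316, p̂₂ = 775/2413 ≈ 0.32118.
Pooled p̂ = (643+775)/(2121+2413) = 1418/4534 = 0.31275.
SE = √(0.214937 × 0.000885898) = 0.01380.
z = (0.30316 − 0.32118)/0.01380 = -0.01802/0.01380 = -1.306.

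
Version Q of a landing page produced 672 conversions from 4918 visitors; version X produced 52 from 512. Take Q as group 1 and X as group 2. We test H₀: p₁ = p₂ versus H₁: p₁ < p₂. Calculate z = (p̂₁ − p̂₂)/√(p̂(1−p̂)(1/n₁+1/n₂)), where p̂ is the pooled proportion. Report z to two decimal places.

p̂₁ = 672/4918 ≈ 0.1366, p̂₂ = 52/512 ≈ 0.1016.
Pooled p̂ = (672+52)/(4918+512) = 724/5430 = 0.1333.
SE = √(0.115556 × 0.00215646) = 0.0158.
z = (0.1366 − 0.1016)/0.0158 = 0.0350/0.0158 = 2.22.
p-value = P(Z < 2.222) ≈ 0.9869.

z = 2.22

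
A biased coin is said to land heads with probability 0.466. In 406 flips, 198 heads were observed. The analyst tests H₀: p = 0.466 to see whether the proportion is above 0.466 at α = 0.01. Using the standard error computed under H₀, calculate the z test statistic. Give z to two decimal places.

p̂ = 198/406 = 0.4877.
Under H₀, SE = √(0.466·0.534/406) = √(0.000612916) = 0.0248.
z = (0.4877 − 0.466)/0.0248 = 0.0217/0.0248 = 0.88.
p-value = P(Z > 0.876) ≈ 0.1905; since p > α = 0.01, fail to reject H₀.

z = 0.88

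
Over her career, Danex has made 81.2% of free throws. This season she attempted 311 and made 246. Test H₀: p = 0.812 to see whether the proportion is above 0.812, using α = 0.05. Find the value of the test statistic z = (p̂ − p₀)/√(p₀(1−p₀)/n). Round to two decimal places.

p̂ = 246/311 = 0.7910.
Standard error under H₀: √(0.812×0.188/311) = 0.0222.
z = (0.7910 − 0.812)/0.0222 = -0.0210/0.0222 = -0.95.
p-value = P(Z > -0.948) ≈ 0.8284; since p > α = 0.05, fail to reject H₀.

z = -0.95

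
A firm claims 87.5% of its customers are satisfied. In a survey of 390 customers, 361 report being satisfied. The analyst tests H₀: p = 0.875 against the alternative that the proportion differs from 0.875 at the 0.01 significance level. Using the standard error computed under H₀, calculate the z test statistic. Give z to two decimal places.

z = 3.02

p̂ = 361/390 = 0.92564.
SE = √(p₀(1−p₀)/n) = √(0.10938/390) = 0.01675.
z = (0.92564 − 0.875)/0.01675 = 0.05064/0.01675 = 3.02.
p-value = 2·P(Z > 3.024) ≈ 0.0025. With α = 0.01, reject H₀.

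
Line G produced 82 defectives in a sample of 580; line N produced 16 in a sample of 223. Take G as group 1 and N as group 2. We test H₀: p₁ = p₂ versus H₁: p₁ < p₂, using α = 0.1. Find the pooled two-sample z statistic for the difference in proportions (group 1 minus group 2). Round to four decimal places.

z = 2.6997

p̂₁ = 82/580 ≈ 0.141379, p̂₂ = 16/223 ≈ 0.071749.
Pooled p̂ = (82+16)/(580+223) = 98/803 = 0.122042.
SE = √(0.107148 × 0.00620844) = 0.025792.
z = (0.141379 − 0.071749)/0.025792 = 0.069630/0.025792 = 2.6997.
p-value = P(Z < 2.700) ≈ 0.9965. With α = 0.1, fail to reject H₀.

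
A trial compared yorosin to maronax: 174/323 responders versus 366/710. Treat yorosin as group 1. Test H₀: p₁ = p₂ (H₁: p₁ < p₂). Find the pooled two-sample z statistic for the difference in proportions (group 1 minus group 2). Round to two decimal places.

z = 0.69

p̂₁ = 174/323 ≈ 0.5387, p̂₂ = 366/710 ≈ 0.5155.
Pooled p̂ = (174+366)/(323+710) = 540/1033 = 0.5227.
SE = √(p̂(1−p̂)(1/n₁+1/n₂)) = √(0.5227·0.4773·0.00450443) = √(0.00112378) = 0.0335.
z = (0.5387 − 0.5155)/0.0335 = 0.0232/0.0335 = 0.69.
p-value = P(Z < 0.692) ≈ 0.7556.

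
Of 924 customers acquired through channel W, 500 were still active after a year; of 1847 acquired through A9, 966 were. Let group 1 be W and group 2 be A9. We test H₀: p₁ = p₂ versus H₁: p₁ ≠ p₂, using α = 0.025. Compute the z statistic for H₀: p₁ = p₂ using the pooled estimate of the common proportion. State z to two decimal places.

p̂₁ = 500/924 = 0.5411, p̂₂ = 966/1847 = 0.5230.
Pooled p̂ = (500+966)/(924+1847) = 1466/2771 = 0.5291.
SE = √(0.249156 × 0.00162367) = 0.0201.
z = (0.5411 − 0.5230)/0.0201 = 0.0181/0.0201 = 0.90.
Two-sided p-value ≈ 2·Φ(−0.901) = 0.3678, so at α = 0.025 we fail to reject H₀.

z = 0.90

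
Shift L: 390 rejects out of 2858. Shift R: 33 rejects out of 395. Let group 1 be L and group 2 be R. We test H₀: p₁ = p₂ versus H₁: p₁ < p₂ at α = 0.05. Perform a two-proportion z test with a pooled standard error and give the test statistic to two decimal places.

z = 2.93

p̂₁ = 390/2858 ≈ 0.1365, p̂₂ = 33/395 ≈ 0.0835.
Pooled p̂ = (390+33)/(2858+395) = 423/3253 = 0.1300.
SE = √(0.113125 × 0.00288154) = 0.0181.
z = (0.1365 − 0.0835)/0.0181 = 0.0530/0.0181 = 2.93.
p-value = P(Z < 2.931) ≈ 0.9983; since p > α = 0.05, fail to reject H₀.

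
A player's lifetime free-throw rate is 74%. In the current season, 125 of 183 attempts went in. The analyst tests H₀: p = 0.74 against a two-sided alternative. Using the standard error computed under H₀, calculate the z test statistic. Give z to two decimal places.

p̂ = 125/183 ≈ 0.6831.
SE = √(p₀(1−p₀)/n) = √(0.1924/183) = 0.0324.
z = (0.6831 − 0.74)/0.0324 = -0.0569/0.0324 = -1.76.

z = -1.76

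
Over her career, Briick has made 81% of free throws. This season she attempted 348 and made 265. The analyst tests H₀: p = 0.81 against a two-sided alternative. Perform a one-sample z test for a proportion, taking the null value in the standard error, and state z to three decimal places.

p̂ = 265/348 = 0.76149.
SE = √(p₀(1−p₀)/n) = √(0.1539/348) = 0.02103.
z = (0.76149 − 0.81)/0.02103 = -0.04851/0.02103 = -2.307.
p-value = 2·P(Z > 2.307) ≈ 0.0211.

z = -2.307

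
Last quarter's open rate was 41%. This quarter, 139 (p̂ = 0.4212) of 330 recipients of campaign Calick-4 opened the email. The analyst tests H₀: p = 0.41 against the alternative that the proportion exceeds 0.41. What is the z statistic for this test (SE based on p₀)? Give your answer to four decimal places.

p̂ = 139/330 ≈ 0.421212.
Standard error under H₀: √(0.41×0.59/330) = 0.027075.
z = (0.421212 − 0.41)/0.027075 = 0.011212/0.027075 = 0.4141.

z = 0.4141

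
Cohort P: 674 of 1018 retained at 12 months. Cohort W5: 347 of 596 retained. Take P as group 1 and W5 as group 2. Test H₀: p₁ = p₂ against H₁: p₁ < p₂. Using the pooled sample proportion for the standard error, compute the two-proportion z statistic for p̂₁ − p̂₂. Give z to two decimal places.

z = 3.21

p̂₁ = 674/1018 ≈ 0.6621, p̂₂ = 347/596 ≈ 0.5822.
Pooled p̂ = (674+347)/(1018+596) = 1021/1614 = 0.6326.
SE = √(p̂(1−p̂)(1/n₁+1/n₂)) = √(0.6326·0.3674·0.00266017) = √(0.000618277) = 0.0249.
z = (0.6621 − 0.5822)/0.0249 = 0.0799/0.0249 = 3.21.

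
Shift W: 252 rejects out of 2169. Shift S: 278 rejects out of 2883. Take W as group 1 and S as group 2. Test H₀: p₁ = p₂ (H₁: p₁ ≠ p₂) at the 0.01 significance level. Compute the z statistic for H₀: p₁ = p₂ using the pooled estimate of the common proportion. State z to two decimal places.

z = 2.27

p̂₁ = 252/2169 ≈ 0.11618, p̂₂ = 278/2883 ≈ 0.09643.
Pooled p̂ = (252+278)/(2169+2883) = 530/5052 = 0.10491.
SE = √(p̂(1−p̂)(1/n₁+1/n₂)) = √(0.10491·0.89509·0.000807903) = √(7.58646e-05) = 0.00871.
z = (0.11618 − 0.09643)/0.00871 = 0.01975/0.00871 = 2.27.
Two-sided p-value ≈ 2·Φ(−2.268) = 0.0233. With α = 0.01, fail to reject H₀.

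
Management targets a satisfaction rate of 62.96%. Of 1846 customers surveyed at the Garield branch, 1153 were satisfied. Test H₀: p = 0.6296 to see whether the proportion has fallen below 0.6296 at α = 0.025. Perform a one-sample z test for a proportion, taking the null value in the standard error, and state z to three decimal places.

z = -0.445

p̂ = 1153/1846 ≈ 0.624594.
SE = √(p₀(1−p₀)/n) = √(0.2332/1846) = 0.011240.
z = (0.624594 − 0.6296)/0.011240 = -0.005006/0.011240 = -0.445.
p-value = P(Z < -0.445) ≈ 0.3280, so at α = 0.025 we fail to reject H₀.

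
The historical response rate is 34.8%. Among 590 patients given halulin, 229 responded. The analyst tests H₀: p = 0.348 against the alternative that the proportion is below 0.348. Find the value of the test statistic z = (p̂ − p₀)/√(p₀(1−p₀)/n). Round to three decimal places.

p̂ = 229/590 = 0.38814.
SE = √(p₀(1−p₀)/n) = √(0.2269/590) = 0.01961.
z = (0.38814 − 0.348)/0.01961 = 0.04014/0.01961 = 2.047.
p-value = P(Z < 2.047) ≈ 0.9797.

z = 2.047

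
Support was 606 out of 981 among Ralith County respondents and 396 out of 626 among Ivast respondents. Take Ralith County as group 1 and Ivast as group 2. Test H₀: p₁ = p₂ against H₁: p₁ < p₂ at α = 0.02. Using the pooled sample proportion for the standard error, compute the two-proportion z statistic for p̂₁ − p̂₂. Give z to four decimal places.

p̂₁ = 606/981 = 0.617737, p̂₂ = 396/626 = 0.632588.
Pooled p̂ = (606+396)/(981+626) = 1002/1607 = 0.623522.
SE = √(p̂(1−p̂)(1/n₁+1/n₂)) = √(0.623522·0.376478·0.00261681) = √(0.000614276) = 0.024785.
z = (0.617737 − 0.632588)/0.024785 = -0.014851/0.024785 = -0.5992.
p-value = P(Z < -0.599) ≈ 0.2745. With α = 0.02, fail to reject H₀.

z = -0.5992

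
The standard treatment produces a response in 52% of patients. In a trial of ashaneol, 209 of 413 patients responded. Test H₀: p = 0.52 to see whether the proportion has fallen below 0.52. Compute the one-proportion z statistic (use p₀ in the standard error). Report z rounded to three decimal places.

p̂ = 209/413 = 0.506053.
SE = √(p₀(1−p₀)/n) = √(0.2496/413) = 0.024584.
z = (0.506053 − 0.52)/0.024584 = -0.013947/0.024584 = -0.567.

z = -0.567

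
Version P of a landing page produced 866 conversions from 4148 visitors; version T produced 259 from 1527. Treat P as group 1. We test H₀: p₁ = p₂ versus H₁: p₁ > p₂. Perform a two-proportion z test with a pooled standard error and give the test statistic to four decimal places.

p̂₁ = 866/4148 = 0.208775, p̂₂ = 259/1527 = 0.169614.
Pooled p̂ = (866+259)/(4148+1527) = 1125/5675 = 0.198238.
SE = √(p̂(1−p̂)(1/n₁+1/n₂)) = √(0.198238·0.801762·0.000895959) = √(0.000142403) = 0.011933.
z = (0.208775 − 0.169614)/0.011933 = 0.039161/0.011933 = 3.2817.
p-value = P(Z > 3.282) ≈ 0.0005.

z = 3.2817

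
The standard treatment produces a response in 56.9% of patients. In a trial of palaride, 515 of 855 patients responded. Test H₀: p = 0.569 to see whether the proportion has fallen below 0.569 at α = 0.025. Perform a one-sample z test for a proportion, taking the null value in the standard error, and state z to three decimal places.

p̂ = 515/855 ≈ 0.602339.
Standard error under H₀: √(0.569×0.431/855) = 0.016936.
z = (0.602339 − 0.569)/0.016936 = 0.033339/0.016936 = 1.969.
p-value = P(Z < 1.969) ≈ 0.9755, so at α = 0.025 we fail to reject H₀.

z = 1.969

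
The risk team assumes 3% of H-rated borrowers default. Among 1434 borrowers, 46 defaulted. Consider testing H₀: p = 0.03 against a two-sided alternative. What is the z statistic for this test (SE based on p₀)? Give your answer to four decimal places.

z = 0.4613

p̂ = 46/1434 ≈ 0.032078.
Standard error under H₀: √(0.03×0.97/1434) = 0.004505.
z = (0.032078 − 0.03)/0.004505 = 0.002078/0.004505 = 0.4613.
p-value = 2·P(Z > 0.461) ≈ 0.6446.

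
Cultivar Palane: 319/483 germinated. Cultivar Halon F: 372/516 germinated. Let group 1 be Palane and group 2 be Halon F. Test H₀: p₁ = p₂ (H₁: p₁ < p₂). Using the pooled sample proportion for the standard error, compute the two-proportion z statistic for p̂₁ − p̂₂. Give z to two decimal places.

z = -2.07

p̂₁ = 319/483 ≈ 0.6605, p̂₂ = 372/516 ≈ 0.7209.
Pooled p̂ = (319+372)/(483+516) = 691/999 = 0.6917.
SE = √(p̂(1−p̂)(1/n₁+1/n₂)) = √(0.6917·0.3083·0.00400838) = √(0.000854804) = 0.0292.
z = (0.6605 − 0.7209)/0.0292 = -0.0604/0.0292 = -2.07.
p-value = P(Z < -2.068) ≈ 0.0193.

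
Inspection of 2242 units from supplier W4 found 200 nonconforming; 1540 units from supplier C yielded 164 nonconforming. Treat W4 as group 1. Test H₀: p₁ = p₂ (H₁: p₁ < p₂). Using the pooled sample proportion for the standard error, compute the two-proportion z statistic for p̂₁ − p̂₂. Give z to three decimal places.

p̂₁ = 200/2242 = 0.089206, p̂₂ = 164/1540 = 0.106494.
Pooled p̂ = (200+164)/(2242+1540) = 364/3782 = 0.096245.
SE = √(p̂(1−p̂)(1/n₁+1/n₂)) = √(0.096245·0.903755·0.00109538) = √(9.52786e-05) = 0.009761.
z = (0.089206 − 0.106494)/0.009761 = -0.017288/0.009761 = -1.771.
p-value = P(Z < -1.771) ≈ 0.0383.

z = -1.771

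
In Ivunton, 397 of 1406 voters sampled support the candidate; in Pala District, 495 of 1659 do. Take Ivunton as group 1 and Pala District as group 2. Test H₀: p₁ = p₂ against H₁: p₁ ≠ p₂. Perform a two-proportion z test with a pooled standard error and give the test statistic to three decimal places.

p̂₁ = 397/1406 = 0.28236, p̂₂ = 495/1659 = 0.29837.
Pooled p̂ = (397+495)/(1406+1659) = 892/3065 = 0.29103.
SE = √(p̂(1−p̂)(1/n₁+1/n₂)) = √(0.29103·0.70897·0.00131401) = √(0.000271121) = 0.01647.
z = (0.28236 − 0.29837)/0.01647 = -0.01601/0.01647 = -0.972.

z = -0.972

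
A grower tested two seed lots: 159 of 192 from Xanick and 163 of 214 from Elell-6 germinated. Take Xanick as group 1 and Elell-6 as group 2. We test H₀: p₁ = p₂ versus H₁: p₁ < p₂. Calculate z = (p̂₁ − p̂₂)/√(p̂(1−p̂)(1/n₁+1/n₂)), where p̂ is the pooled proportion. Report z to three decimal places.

z = 1.650

p̂₁ = 159/192 ≈ 0.82812, p̂₂ = 163/214 ≈ 0.76168.
Pooled p̂ = (159+163)/(192+214) = 322/406 = 0.79310.
SE = √(0.16409 × 0.00988123) = 0.04027.
z = (0.82812 − 0.76168)/0.04027 = 0.06644/0.04027 = 1.650.
p-value = P(Z < 1.650) ≈ 0.9505.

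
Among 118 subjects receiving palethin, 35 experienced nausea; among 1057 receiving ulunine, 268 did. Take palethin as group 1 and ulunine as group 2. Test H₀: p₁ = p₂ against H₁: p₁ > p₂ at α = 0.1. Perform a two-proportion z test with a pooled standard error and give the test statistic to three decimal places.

z = 1.014

p̂₁ = 35/118 ≈ 0.29661, p̂₂ = 268/1057 ≈ 0.25355.
Pooled p̂ = (35+268)/(118+1057) = 303/1175 = 0.25787.
SE = √(0.191374 × 0.00942065) = 0.04246.
z = (0.29661 − 0.25355)/0.04246 = 0.04306/0.04246 = 1.014.
p-value = P(Z > 1.014) ≈ 0.1552, so at α = 0.1 we fail to reject H₀.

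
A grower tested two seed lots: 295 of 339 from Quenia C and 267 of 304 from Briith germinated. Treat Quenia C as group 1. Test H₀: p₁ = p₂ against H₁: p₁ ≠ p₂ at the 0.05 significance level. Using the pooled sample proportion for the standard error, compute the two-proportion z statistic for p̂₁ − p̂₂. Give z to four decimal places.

p̂₁ = 295/339 ≈ 0.870206, p̂₂ = 267/304 ≈ 0.878289.
Pooled p̂ = (295+267)/(339+304) = 562/643 = 0.874028.
SE = √(p̂(1−p̂)(1/n₁+1/n₂)) = √(0.874028·0.125972·0.00623933) = √(0.000686969) = 0.026210.
z = (0.870206 − 0.878289)/0.026210 = -0.008083/0.026210 = -0.3084.
p-value = 2·P(Z > 0.308) ≈ 0.7578. With α = 0.05, fail to reject H₀.

z = -0.3084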